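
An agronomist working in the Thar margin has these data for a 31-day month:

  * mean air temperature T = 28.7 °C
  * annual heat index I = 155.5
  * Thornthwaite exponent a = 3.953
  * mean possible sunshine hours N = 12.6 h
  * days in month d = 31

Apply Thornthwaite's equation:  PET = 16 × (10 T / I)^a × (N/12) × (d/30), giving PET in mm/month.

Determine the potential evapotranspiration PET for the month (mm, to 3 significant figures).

196 mm

10T/I = 10 × 28.7 / 155.5 = 1.8457
(10T/I)^a = 1.8457^3.953 = 11.2755
Uncorrected PET = 16 × 11.2755 = 180.408 mm
Correction = (N/12)(d/30) = (12.6/12)(31/30) = 1.0850
PET = 180.408 × 1.0850 = 195.743 mm/month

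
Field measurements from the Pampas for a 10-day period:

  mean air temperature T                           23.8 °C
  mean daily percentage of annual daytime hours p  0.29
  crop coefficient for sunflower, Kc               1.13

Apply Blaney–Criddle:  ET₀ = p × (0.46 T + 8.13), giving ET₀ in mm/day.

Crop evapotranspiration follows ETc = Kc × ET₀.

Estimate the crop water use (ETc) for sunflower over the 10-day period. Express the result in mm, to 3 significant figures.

62.5 mm

ET₀ = 0.29 × (0.46 × 23.8 + 8.13) = 0.29 × 19.078 = 5.5326 mm/d
ETc = Kc × ET₀ = 1.13 × 5.5326 = 6.2518 mm/d
Over 10 days: 6.2518 × 10 = 62.518 mm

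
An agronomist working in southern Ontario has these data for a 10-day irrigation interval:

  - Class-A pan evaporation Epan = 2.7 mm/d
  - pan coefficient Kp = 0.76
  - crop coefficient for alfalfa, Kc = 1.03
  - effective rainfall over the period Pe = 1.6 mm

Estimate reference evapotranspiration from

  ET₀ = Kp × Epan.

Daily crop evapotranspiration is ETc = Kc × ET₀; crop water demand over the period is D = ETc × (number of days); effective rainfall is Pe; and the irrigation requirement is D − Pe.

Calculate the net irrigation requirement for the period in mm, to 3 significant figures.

ET₀ = 0.76 × 2.7 = 2.0520 mm/d
ETc = Kc × ET₀ = 1.03 × 2.0520 = 2.1136 mm/d
Crop demand D = ETc × 10 d = 2.1136 × 10 = 21.136 mm
D − Pe = 21.136 − 1.6 = 19.536 mm

19.5 mm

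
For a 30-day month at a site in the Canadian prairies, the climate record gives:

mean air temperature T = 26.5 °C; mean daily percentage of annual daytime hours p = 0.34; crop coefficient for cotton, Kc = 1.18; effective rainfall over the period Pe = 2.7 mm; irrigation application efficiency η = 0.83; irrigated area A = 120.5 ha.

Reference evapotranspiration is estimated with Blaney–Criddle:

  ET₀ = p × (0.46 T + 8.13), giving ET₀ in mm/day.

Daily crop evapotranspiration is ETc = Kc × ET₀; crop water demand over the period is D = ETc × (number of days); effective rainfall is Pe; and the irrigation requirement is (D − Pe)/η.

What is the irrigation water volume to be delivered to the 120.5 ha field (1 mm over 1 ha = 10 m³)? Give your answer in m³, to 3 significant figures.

ET₀ = 0.34 × (0.46 × 26.5 + 8.13) = 0.34 × 20.320 = 6.9088 mm/d
ETc = Kc × ET₀ = 1.18 × 6.9088 = 8.1524 mm/d
Crop demand D = ETc × 30 d = 8.1524 × 30 = 244.572 mm
D − Pe = 244.572 − 2.7 = 241.872 mm
Gross irrigation = 241.872 / 0.83 = 291.412 mm
Volume = 291.412 mm × 120.5 ha × 10 = 351151.5 m³

351000 m³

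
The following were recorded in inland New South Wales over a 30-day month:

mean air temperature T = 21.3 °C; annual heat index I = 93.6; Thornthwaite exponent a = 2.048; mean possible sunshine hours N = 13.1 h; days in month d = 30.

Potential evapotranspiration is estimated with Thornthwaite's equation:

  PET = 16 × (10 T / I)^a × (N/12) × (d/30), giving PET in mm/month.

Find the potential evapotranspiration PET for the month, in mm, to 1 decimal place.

10T/I = 10 × 21.3 / 93.6 = 2.2756
(10T/I)^a = 2.2756^2.048 = 5.3868
Uncorrected PET = 16 × 5.3868 = 86.189 mm
Correction = (N/12)(d/30) = (13.1/12)(30/30) = 1.0917
PET = 86.189 × 1.0917 = 94.093 mm/month

94.1 mm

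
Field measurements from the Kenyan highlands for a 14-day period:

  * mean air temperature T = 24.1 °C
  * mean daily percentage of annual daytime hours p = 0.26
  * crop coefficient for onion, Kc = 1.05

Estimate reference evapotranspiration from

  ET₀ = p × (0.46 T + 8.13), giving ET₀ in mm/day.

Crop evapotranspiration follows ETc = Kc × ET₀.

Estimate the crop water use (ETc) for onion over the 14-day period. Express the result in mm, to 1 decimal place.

ET₀ = 0.26 × (0.46 × 24.1 + 8.13) = 0.26 × 19.216 = 4.9962 mm/d
ETc = Kc × ET₀ = 1.05 × 4.9962 = 5.2460 mm/d
Over 14 days: 5.2460 × 14 = 73.444 mm

73.4 mm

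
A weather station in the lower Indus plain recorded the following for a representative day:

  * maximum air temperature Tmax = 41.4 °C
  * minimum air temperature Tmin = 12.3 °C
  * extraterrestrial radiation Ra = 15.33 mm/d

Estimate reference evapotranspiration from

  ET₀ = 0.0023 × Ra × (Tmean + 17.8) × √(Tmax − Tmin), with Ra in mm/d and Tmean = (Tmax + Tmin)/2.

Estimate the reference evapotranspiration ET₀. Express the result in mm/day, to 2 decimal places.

8.49 mm/day

Tmean = (41.4 + 12.3)/2 = 26.85 °C
ET₀ = 0.0023 × 15.33 × (26.85 + 17.8) × √29.1 = 0.0023 × 15.33 × 44.65 × 5.3944 = 8.4925 mm/d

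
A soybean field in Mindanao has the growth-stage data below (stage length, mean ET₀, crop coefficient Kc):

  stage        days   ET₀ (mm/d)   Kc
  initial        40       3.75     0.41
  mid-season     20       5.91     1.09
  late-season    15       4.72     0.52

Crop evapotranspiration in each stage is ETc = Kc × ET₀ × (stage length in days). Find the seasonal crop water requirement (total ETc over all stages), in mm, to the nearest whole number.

227 mm

initial: 0.41 × 3.75 × 40 = 61.50 mm
mid-season: 1.09 × 5.91 × 20 = 128.84 mm
late-season: 0.52 × 4.72 × 15 = 36.82 mm
Seasonal total = 227.16 mm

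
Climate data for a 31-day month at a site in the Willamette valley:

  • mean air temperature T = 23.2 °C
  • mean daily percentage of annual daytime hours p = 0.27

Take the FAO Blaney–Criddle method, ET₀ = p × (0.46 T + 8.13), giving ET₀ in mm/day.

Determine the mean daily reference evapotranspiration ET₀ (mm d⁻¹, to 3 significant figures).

ET₀ = 0.27 × (0.46 × 23.2 + 8.13) = 0.27 × 18.802 = 5.0765 mm/d

5.08 mm d⁻¹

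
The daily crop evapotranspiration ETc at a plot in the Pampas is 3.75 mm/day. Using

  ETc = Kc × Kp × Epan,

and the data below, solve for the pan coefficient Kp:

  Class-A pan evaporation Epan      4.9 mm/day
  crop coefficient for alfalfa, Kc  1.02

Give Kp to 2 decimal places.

ETc = Kc × Kp × Epan  ⇒  Kp = ETc / (Kc × Epan)
Kp = 3.75 / (1.02 × 4.9) = 3.75 / 4.998 = 0.7503

0.75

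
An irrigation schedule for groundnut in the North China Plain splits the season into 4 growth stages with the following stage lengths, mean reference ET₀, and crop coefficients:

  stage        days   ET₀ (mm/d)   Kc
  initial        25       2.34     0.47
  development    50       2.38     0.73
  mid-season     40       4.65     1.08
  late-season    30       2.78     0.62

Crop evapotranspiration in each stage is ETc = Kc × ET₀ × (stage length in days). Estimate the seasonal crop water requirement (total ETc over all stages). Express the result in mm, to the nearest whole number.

367 mm

initial: 0.47 × 2.34 × 25 = 27.50 mm
development: 0.73 × 2.38 × 50 = 86.87 mm
mid-season: 1.08 × 4.65 × 40 = 200.88 mm
late-season: 0.62 × 2.78 × 30 = 51.71 mm
Seasonal total = 366.96 mm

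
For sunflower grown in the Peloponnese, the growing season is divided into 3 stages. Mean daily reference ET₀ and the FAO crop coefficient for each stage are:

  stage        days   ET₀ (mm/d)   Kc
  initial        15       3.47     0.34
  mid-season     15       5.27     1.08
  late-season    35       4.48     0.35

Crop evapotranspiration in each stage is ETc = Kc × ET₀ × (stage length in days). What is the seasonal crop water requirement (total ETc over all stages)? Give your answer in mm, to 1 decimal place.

initial: 0.34 × 3.47 × 15 = 17.70 mm
mid-season: 1.08 × 5.27 × 15 = 85.37 mm
late-season: 0.35 × 4.48 × 35 = 54.88 mm
Seasonal total = 157.95 mm

158.0 mm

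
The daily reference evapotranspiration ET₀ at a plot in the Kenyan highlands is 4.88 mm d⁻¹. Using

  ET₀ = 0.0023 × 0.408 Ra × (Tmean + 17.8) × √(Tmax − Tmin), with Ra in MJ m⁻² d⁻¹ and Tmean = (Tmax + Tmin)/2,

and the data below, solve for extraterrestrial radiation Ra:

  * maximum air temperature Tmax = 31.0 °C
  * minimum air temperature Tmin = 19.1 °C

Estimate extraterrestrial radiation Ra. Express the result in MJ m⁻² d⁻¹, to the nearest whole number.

35 MJ m⁻² d⁻¹

Tmean = (31.0+19.1)/2 = 25.05 °C; ΔT = 11.9
Ra = ET₀ / [0.0023 × 0.408 × (Tmean+17.8) × √ΔT]
   = 4.88 / (0.0023 × 0.408 × 42.85 × 3.4496) = 35.181 MJ m⁻² d⁻¹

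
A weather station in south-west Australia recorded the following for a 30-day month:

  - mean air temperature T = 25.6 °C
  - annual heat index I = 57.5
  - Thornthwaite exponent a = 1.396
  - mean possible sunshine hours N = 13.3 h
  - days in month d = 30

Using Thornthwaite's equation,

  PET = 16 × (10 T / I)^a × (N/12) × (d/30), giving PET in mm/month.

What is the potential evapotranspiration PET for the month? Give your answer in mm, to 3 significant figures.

10T/I = 10 × 25.6 / 57.5 = 4.4522
(10T/I)^a = 4.4522^1.396 = 8.0429
Uncorrected PET = 16 × 8.0429 = 128.686 mm
Correction = (N/12)(d/30) = (13.3/12)(30/30) = 1.1083
PET = 128.686 × 1.1083 = 142.623 mm/month

143 mm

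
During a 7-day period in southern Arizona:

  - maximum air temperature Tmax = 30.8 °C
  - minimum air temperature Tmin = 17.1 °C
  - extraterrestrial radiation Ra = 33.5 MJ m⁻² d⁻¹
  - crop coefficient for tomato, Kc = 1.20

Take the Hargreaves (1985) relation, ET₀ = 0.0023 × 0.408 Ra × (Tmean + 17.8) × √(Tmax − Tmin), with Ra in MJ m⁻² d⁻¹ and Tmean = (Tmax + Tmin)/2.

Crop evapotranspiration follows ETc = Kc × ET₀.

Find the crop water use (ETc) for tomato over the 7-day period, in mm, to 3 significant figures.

Tmean = (30.8 + 17.1)/2 = 23.95 °C
0.408 Ra = 0.408 × 33.5 = 13.6680 mm/d equivalent
ET₀ = 0.0023 × 13.6680 × (23.95 + 17.8) × √13.7 = 0.0023 × 13.6680 × 41.75 × 3.7014 = 4.8580 mm/d
ETc = Kc × ET₀ = 1.20 × 4.8580 = 5.8296 mm/d
Over 7 days: 5.8296 × 7 = 40.807 mm

40.8 mm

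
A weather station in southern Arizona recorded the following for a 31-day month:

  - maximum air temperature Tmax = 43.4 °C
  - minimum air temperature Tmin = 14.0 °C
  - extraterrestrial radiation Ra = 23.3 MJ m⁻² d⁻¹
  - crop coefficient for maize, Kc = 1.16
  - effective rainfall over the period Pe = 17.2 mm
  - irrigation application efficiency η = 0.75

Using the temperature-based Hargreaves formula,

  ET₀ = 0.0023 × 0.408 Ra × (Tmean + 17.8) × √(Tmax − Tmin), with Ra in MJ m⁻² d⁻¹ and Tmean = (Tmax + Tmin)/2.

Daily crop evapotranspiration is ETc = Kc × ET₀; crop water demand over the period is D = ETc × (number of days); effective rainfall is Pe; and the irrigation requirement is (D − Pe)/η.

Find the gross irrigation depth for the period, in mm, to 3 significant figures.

241 mm

Tmean = (43.4 + 14.0)/2 = 28.70 °C
0.408 Ra = 0.408 × 23.3 = 9.5064 mm/d equivalent
ET₀ = 0.0023 × 9.5064 × (28.70 + 17.8) × √29.4 = 0.0023 × 9.5064 × 46.50 × 5.4222 = 5.5128 mm/d
ETc = Kc × ET₀ = 1.16 × 5.5128 = 6.3948 mm/d
Crop demand D = ETc × 31 d = 6.3948 × 31 = 198.239 mm
D − Pe = 198.239 − 17.2 = 181.039 mm
Gross irrigation = 181.039 / 0.75 = 241.385 mm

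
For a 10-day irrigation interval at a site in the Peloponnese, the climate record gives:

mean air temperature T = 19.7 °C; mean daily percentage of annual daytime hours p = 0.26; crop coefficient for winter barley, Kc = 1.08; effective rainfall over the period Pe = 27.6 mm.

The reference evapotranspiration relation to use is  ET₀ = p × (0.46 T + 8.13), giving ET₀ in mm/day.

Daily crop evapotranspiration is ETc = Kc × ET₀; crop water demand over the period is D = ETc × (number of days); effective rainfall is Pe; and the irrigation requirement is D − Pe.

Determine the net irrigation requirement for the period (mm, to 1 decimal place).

ET₀ = 0.26 × (0.46 × 19.7 + 8.13) = 0.26 × 17.192 = 4.4699 mm/d
ETc = Kc × ET₀ = 1.08 × 4.4699 = 4.8275 mm/d
Crop demand D = ETc × 10 d = 4.8275 × 10 = 48.275 mm
D − Pe = 48.275 − 27.6 = 20.675 mm

20.7 mm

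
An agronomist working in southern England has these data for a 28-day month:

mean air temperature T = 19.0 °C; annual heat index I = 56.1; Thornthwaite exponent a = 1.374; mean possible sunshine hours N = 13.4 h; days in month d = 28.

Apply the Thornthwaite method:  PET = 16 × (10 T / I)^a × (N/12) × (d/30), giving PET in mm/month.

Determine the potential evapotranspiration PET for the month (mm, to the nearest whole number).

10T/I = 10 × 19.0 / 56.1 = 3.3868
(10T/I)^a = 3.3868^1.374 = 5.3448
Uncorrected PET = 16 × 5.3448 = 85.517 mm
Correction = (N/12)(d/30) = (13.4/12)(28/30) = 1.0422
PET = 85.517 × 1.0422 = 89.126 mm/month

89 mm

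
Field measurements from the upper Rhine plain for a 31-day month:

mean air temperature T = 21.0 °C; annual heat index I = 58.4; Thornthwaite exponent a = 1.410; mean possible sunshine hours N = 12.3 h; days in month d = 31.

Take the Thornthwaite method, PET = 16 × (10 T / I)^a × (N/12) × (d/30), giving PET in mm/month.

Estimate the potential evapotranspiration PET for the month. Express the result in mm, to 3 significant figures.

10T/I = 10 × 21.0 / 58.4 = 3.5959
(10T/I)^a = 3.5959^1.410 = 6.0770
Uncorrected PET = 16 × 6.0770 = 97.232 mm
Correction = (N/12)(d/30) = (12.3/12)(31/30) = 1.0592
PET = 97.232 × 1.0592 = 102.988 mm/month

103 mm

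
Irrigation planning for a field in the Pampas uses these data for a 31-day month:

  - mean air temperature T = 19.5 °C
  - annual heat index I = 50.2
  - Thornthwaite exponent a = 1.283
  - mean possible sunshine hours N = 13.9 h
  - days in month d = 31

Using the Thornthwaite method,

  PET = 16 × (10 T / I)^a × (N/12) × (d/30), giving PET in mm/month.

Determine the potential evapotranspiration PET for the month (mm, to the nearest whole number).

109 mm

10T/I = 10 × 19.5 / 50.2 = 3.8845
(10T/I)^a = 3.8845^1.283 = 5.7032
Uncorrected PET = 16 × 5.7032 = 91.251 mm
Correction = (N/12)(d/30) = (13.9/12)(31/30) = 1.1969
PET = 91.251 × 1.1969 = 109.218 mm/month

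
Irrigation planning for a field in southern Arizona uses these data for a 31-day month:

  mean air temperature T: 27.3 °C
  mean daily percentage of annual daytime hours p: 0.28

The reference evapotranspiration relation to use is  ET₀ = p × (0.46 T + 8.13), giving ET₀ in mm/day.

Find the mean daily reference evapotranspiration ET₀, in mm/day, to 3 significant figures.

ET₀ = 0.28 × (0.46 × 27.3 + 8.13) = 0.28 × 20.688 = 5.7926 mm/d

5.79 mm/day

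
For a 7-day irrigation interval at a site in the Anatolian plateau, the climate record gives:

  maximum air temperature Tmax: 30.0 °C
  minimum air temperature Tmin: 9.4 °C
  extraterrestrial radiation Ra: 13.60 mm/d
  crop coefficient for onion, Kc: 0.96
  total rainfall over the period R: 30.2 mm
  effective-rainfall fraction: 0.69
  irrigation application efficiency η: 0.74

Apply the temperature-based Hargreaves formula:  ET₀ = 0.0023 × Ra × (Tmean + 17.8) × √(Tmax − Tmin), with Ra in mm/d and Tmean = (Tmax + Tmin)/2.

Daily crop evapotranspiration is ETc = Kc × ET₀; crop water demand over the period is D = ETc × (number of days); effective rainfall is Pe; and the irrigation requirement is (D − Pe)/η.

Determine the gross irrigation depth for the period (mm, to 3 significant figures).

Tmean = (30.0 + 9.4)/2 = 19.70 °C
ET₀ = 0.0023 × 13.60 × (19.70 + 17.8) × √20.6 = 0.0023 × 13.60 × 37.50 × 4.5387 = 5.3239 mm/d
ETc = Kc × ET₀ = 0.96 × 5.3239 = 5.1109 mm/d
Crop demand D = ETc × 7 d = 5.1109 × 7 = 35.776 mm
Pe = 0.69 × 30.2 = 20.838 mm
D − Pe = 35.776 − 20.838 = 14.938 mm
Gross irrigation = 14.938 / 0.74 = 20.186 mm

20.2 mm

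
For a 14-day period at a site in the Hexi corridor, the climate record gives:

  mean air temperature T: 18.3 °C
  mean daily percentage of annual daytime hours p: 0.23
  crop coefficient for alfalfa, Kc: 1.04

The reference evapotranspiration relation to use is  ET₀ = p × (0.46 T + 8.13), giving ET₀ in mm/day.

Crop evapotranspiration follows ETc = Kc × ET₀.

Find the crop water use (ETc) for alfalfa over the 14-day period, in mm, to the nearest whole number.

ET₀ = 0.23 × (0.46 × 18.3 + 8.13) = 0.23 × 16.548 = 3.8060 mm/d
ETc = Kc × ET₀ = 1.04 × 3.8060 = 3.9582 mm/d
Over 14 days: 3.9582 × 14 = 55.415 mm

55 mm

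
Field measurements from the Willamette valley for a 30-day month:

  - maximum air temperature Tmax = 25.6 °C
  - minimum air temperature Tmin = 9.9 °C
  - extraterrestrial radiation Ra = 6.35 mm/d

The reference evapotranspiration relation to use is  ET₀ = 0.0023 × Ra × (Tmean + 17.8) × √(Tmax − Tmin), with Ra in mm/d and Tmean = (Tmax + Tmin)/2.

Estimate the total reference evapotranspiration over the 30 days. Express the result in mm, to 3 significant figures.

61.7 mm

Tmean = (25.6 + 9.9)/2 = 17.75 °C
ET₀ = 0.0023 × 6.35 × (17.75 + 17.8) × √15.7 = 0.0023 × 6.35 × 35.55 × 3.9623 = 2.0573 mm/d
Over 30 days: 2.0573 × 30 = 61.719 mm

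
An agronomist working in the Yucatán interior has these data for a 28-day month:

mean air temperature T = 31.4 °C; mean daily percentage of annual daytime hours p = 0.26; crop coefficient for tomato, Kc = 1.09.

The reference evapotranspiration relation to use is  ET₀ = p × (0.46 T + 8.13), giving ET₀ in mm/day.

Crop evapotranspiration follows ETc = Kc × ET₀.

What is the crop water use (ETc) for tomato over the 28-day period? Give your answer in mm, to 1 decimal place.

179.1 mm

ET₀ = 0.26 × (0.46 × 31.4 + 8.13) = 0.26 × 22.574 = 5.8692 mm/d
ETc = Kc × ET₀ = 1.09 × 5.8692 = 6.3974 mm/d
Over 28 days: 6.3974 × 28 = 179.127 mm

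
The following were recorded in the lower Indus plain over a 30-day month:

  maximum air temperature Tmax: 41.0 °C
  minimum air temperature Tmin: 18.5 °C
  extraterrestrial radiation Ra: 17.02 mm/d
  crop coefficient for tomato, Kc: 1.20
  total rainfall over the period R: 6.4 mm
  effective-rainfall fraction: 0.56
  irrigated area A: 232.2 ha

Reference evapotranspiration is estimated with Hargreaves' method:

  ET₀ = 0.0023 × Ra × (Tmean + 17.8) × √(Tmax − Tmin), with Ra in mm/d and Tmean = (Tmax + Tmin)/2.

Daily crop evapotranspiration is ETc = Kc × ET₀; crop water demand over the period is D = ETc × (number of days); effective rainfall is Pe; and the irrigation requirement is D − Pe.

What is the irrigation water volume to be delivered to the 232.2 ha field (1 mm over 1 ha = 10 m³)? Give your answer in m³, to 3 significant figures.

Tmean = (41.0 + 18.5)/2 = 29.75 °C
ET₀ = 0.0023 × 17.02 × (29.75 + 17.8) × √22.5 = 0.0023 × 17.02 × 47.55 × 4.7434 = 8.8293 mm/d
ETc = Kc × ET₀ = 1.20 × 8.8293 = 10.5952 mm/d
Crop demand D = ETc × 30 d = 10.5952 × 30 = 317.856 mm
Pe = 0.56 × 6.4 = 3.584 mm
D − Pe = 317.856 − 3.584 = 314.272 mm
Volume = 314.272 mm × 232.2 ha × 10 = 729739.6 m³

730000 m³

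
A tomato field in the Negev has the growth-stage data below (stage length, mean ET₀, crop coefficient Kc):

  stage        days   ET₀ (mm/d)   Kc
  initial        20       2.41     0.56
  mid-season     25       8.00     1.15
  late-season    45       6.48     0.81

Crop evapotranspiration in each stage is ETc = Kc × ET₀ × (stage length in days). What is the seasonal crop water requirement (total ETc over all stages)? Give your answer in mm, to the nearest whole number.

493 mm

initial: 0.56 × 2.41 × 20 = 26.99 mm
mid-season: 1.15 × 8.00 × 25 = 230.00 mm
late-season: 0.81 × 6.48 × 45 = 236.20 mm
Seasonal total = 493.19 mm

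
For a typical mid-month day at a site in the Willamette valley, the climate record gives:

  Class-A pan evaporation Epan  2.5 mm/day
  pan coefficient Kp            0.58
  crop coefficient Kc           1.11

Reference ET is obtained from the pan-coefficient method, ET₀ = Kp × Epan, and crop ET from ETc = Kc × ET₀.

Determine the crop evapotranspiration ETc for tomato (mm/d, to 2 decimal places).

ET₀ = 0.58 × 2.5 = 1.4500 mm/d
ETc = Kc × ET₀ = 1.11 × 1.4500 = 1.6095 mm/d

1.61 mm/d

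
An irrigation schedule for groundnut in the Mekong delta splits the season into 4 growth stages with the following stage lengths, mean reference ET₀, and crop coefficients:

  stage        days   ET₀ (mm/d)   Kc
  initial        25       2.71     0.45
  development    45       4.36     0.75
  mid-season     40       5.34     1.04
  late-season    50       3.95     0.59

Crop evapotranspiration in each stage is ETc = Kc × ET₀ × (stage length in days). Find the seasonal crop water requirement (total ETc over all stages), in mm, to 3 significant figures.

initial: 0.45 × 2.71 × 25 = 30.49 mm
development: 0.75 × 4.36 × 45 = 147.15 mm
mid-season: 1.04 × 5.34 × 40 = 222.14 mm
late-season: 0.59 × 3.95 × 50 = 116.53 mm
Seasonal total = 516.31 mm

516 mm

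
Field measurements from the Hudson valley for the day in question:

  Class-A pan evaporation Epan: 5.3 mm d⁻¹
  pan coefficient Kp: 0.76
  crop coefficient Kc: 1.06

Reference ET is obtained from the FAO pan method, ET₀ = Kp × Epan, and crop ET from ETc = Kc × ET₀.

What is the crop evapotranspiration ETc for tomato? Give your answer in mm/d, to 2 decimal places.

4.27 mm/d

ET₀ = 0.76 × 5.3 = 4.0280 mm/d
ETc = Kc × ET₀ = 1.06 × 4.0280 = 4.2697 mm/d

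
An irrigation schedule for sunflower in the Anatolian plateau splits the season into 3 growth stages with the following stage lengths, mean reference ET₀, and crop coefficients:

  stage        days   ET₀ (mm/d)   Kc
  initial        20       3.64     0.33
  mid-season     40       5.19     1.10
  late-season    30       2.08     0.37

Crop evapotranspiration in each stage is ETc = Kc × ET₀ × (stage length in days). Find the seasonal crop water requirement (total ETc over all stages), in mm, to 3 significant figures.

initial: 0.33 × 3.64 × 20 = 24.02 mm
mid-season: 1.10 × 5.19 × 40 = 228.36 mm
late-season: 0.37 × 2.08 × 30 = 23.09 mm
Seasonal total = 275.47 mm

275 mm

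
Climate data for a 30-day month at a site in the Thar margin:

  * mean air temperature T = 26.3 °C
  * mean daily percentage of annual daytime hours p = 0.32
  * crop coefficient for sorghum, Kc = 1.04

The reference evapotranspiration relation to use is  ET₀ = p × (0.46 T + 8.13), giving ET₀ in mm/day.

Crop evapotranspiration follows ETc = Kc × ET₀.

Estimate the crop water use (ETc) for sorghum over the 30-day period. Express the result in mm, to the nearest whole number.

202 mm

ET₀ = 0.32 × (0.46 × 26.3 + 8.13) = 0.32 × 20.228 = 6.4730 mm/d
ETc = Kc × ET₀ = 1.04 × 6.4730 = 6.7319 mm/d
Over 30 days: 6.7319 × 30 = 201.957 mm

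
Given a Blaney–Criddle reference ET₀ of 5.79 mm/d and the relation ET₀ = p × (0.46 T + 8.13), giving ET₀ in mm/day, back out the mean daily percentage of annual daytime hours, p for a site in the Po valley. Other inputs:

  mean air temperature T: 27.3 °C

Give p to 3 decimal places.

p = ET₀ / (0.46 T + 8.13) = 5.79 / (0.46 × 27.3 + 8.13) = 5.79 / 20.688 = 0.2799

0.280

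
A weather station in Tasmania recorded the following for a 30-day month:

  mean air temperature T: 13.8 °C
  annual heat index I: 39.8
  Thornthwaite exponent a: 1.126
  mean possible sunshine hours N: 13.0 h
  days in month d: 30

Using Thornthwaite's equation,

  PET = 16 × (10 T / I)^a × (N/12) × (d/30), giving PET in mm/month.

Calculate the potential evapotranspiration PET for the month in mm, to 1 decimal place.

10T/I = 10 × 13.8 / 39.8 = 3.4673
(10T/I)^a = 3.4673^1.126 = 4.0554
Uncorrected PET = 16 × 4.0554 = 64.886 mm
Correction = (N/12)(d/30) = (13.0/12)(30/30) = 1.0833
PET = 64.886 × 1.0833 = 70.291 mm/month

70.3 mm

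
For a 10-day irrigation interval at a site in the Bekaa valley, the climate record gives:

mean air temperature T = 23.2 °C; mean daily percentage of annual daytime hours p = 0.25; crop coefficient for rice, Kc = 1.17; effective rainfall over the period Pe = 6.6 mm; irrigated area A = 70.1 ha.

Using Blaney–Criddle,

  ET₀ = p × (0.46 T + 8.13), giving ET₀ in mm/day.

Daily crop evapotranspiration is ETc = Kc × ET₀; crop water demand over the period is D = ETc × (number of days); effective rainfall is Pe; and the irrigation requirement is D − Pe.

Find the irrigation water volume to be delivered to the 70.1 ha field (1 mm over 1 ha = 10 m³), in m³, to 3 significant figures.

33900 m³

ET₀ = 0.25 × (0.46 × 23.2 + 8.13) = 0.25 × 18.802 = 4.7005 mm/d
ETc = Kc × ET₀ = 1.17 × 4.7005 = 5.4996 mm/d
Crop demand D = ETc × 10 d = 5.4996 × 10 = 54.996 mm
D − Pe = 54.996 − 6.6 = 48.396 mm
Volume = 48.396 mm × 70.1 ha × 10 = 33925.6 m³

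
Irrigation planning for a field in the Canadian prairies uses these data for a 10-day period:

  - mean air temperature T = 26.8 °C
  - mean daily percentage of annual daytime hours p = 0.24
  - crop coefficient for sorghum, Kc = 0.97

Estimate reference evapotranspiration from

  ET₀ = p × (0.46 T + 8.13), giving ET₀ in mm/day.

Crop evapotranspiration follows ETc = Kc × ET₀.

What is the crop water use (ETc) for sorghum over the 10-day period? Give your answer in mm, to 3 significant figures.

ET₀ = 0.24 × (0.46 × 26.8 + 8.13) = 0.24 × 20.458 = 4.9099 mm/d
ETc = Kc × ET₀ = 0.97 × 4.9099 = 4.7626 mm/d
Over 10 days: 4.7626 × 10 = 47.626 mm

47.6 mm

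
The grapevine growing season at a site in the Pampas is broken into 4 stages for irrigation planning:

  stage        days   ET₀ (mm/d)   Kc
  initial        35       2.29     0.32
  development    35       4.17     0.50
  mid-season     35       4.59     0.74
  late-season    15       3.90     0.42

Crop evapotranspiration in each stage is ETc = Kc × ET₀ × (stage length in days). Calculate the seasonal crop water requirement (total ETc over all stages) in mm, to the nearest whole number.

242 mm

initial: 0.32 × 2.29 × 35 = 25.65 mm
development: 0.50 × 4.17 × 35 = 72.98 mm
mid-season: 0.74 × 4.59 × 35 = 118.88 mm
late-season: 0.42 × 3.90 × 15 = 24.57 mm
Seasonal total = 242.08 mm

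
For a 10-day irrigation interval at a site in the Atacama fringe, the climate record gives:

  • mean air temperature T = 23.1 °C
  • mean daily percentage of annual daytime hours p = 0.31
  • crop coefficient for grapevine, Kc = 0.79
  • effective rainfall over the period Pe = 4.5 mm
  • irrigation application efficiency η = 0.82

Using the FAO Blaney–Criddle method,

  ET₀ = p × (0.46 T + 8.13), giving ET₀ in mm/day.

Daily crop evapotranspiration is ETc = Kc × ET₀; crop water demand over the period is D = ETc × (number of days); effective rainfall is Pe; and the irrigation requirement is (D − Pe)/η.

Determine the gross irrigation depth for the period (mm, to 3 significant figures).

ET₀ = 0.31 × (0.46 × 23.1 + 8.13) = 0.31 × 18.756 = 5.8144 mm/d
ETc = Kc × ET₀ = 0.79 × 5.8144 = 4.5934 mm/d
Crop demand D = ETc × 10 d = 4.5934 × 10 = 45.934 mm
D − Pe = 45.934 − 4.5 = 41.434 mm
Gross irrigation = 41.434 / 0.82 = 50.529 mm

50.5 mm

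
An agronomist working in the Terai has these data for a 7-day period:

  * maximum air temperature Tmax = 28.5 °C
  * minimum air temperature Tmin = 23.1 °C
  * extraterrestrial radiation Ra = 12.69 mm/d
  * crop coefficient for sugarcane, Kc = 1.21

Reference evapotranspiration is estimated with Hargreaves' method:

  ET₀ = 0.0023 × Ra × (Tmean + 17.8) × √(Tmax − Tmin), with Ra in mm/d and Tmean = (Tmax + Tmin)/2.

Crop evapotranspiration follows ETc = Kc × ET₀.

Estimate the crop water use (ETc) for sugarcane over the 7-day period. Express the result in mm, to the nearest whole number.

25 mm

Tmean = (28.5 + 23.1)/2 = 25.80 °C
ET₀ = 0.0023 × 12.69 × (25.80 + 17.8) × √5.4 = 0.0023 × 12.69 × 43.60 × 2.3238 = 2.9572 mm/d
ETc = Kc × ET₀ = 1.21 × 2.9572 = 3.5782 mm/d
Over 7 days: 3.5782 × 7 = 25.047 mm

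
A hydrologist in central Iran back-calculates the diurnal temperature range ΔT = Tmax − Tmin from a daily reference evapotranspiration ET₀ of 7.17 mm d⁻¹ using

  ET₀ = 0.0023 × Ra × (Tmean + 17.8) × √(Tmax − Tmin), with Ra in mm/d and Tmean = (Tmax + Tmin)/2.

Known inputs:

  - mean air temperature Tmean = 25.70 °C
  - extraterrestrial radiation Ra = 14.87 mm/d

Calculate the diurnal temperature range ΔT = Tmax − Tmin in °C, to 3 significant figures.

√ΔT = ET₀ / [0.0023 × Ra × (Tmean+17.8)] = 7.17 / (0.0023 × 14.87 × 43.50) = 4.8194
ΔT = 4.8194² = 23.227 °C

23.2 °C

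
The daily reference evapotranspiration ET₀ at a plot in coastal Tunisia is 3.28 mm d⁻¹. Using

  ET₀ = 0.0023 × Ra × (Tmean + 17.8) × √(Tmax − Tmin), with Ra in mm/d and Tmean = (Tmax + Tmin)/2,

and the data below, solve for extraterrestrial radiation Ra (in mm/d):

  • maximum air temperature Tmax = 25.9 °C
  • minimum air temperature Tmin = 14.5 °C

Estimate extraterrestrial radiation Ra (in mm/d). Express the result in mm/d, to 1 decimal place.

Tmean = 20.20 °C; √ΔT = 3.3764
Ra = ET₀ / [0.0023 × (Tmean+17.8) × √ΔT] = 3.28 / (0.0023 × 38.00 × 3.3764) = 11.115 mm/d

11.1 mm/d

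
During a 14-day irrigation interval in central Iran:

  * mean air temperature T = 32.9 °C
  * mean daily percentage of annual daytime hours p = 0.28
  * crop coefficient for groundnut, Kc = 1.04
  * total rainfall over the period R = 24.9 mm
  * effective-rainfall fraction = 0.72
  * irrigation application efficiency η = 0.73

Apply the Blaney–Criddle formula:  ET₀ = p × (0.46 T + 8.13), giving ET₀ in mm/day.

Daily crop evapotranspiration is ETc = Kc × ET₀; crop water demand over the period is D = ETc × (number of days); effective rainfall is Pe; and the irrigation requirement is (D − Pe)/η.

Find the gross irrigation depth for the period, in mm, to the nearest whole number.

ET₀ = 0.28 × (0.46 × 32.9 + 8.13) = 0.28 × 23.264 = 6.5139 mm/d
ETc = Kc × ET₀ = 1.04 × 6.5139 = 6.7745 mm/d
Crop demand D = ETc × 14 d = 6.7745 × 14 = 94.843 mm
Pe = 0.72 × 24.9 = 17.928 mm
D − Pe = 94.843 − 17.928 = 76.915 mm
Gross irrigation = 76.915 / 0.73 = 105.363 mm

105 mm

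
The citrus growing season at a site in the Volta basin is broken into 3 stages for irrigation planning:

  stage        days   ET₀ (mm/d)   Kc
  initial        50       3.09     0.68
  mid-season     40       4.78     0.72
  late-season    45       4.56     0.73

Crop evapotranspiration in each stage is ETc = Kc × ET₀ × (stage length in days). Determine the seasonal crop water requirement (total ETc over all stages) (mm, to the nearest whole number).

initial: 0.68 × 3.09 × 50 = 105.06 mm
mid-season: 0.72 × 4.78 × 40 = 137.66 mm
late-season: 0.73 × 4.56 × 45 = 149.80 mm
Seasonal total = 392.52 mm

393 mm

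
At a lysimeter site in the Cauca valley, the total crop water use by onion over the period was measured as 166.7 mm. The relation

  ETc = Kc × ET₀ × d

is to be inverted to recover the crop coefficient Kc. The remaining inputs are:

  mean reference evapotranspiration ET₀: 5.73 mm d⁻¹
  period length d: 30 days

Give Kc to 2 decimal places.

0.97

ETc = Kc × ET₀ × d  ⇒  Kc = ETc / (ET₀ × d)
Kc = 166.7 / (5.73 × 30) = 166.7 / 171.90 = 0.9697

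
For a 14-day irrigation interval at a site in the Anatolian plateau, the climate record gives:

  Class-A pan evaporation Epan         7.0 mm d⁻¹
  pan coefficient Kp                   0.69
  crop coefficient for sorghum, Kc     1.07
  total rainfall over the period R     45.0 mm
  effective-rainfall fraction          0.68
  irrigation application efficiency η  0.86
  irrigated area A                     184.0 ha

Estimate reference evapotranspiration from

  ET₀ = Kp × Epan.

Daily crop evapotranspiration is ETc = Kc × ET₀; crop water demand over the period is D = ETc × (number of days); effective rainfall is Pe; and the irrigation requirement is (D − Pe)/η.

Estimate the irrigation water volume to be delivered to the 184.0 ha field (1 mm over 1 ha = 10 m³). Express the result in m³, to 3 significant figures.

ET₀ = 0.69 × 7.0 = 4.8300 mm/d
ETc = Kc × ET₀ = 1.07 × 4.8300 = 5.1681 mm/d
Crop demand D = ETc × 14 d = 5.1681 × 14 = 72.353 mm
Pe = 0.68 × 45.0 = 30.600 mm
D − Pe = 72.353 − 30.600 = 41.753 mm
Gross irrigation = 41.753 / 0.86 = 48.550 mm
Volume = 48.550 mm × 184.0 ha × 10 = 89332.0 m³

89300 m³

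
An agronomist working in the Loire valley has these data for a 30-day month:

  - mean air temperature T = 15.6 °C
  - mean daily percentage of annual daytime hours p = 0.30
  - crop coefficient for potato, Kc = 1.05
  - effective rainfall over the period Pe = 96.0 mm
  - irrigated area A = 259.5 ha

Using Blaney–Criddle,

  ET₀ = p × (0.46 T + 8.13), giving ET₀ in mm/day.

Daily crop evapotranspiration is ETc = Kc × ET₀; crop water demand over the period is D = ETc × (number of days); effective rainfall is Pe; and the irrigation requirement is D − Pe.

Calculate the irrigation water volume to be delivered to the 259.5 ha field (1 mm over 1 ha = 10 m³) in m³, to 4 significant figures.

ET₀ = 0.30 × (0.46 × 15.6 + 8.13) = 0.30 × 15.306 = 4.5918 mm/d
ETc = Kc × ET₀ = 1.05 × 4.5918 = 4.8214 mm/d
Crop demand D = ETc × 30 d = 4.8214 × 30 = 144.642 mm
D − Pe = 144.642 − 96.0 = 48.642 mm
Volume = 48.642 mm × 259.5 ha × 10 = 126226.0 m³

126200 m³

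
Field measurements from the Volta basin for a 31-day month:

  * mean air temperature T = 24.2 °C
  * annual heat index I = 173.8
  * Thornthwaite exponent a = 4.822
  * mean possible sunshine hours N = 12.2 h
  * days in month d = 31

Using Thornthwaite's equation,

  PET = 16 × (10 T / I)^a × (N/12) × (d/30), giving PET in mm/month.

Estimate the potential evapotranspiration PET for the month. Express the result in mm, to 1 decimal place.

82.9 mm

10T/I = 10 × 24.2 / 173.8 = 1.3924
(10T/I)^a = 1.3924^4.822 = 4.9344
Uncorrected PET = 16 × 4.9344 = 78.950 mm
Correction = (N/12)(d/30) = (12.2/12)(31/30) = 1.0506
PET = 78.950 × 1.0506 = 82.945 mm/month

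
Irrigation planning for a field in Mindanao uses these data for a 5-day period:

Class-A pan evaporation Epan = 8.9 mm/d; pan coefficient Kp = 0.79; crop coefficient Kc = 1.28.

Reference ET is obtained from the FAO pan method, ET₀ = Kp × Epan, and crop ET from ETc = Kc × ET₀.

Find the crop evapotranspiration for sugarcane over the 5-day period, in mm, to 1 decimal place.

45.0 mm

ET₀ = 0.79 × 8.9 = 7.0310 mm/d
ETc = Kc × ET₀ = 1.28 × 7.0310 = 8.9997 mm/d
Over 5 days: 8.9997 × 5 = 44.999 mm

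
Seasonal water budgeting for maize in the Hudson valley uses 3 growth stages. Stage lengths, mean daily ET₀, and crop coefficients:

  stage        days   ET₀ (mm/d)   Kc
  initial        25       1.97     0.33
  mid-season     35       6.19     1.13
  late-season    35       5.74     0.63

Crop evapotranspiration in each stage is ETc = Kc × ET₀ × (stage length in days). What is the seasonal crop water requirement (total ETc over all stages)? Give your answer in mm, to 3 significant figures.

initial: 0.33 × 1.97 × 25 = 16.25 mm
mid-season: 1.13 × 6.19 × 35 = 244.81 mm
late-season: 0.63 × 5.74 × 35 = 126.57 mm
Seasonal total = 387.63 mm

388 mm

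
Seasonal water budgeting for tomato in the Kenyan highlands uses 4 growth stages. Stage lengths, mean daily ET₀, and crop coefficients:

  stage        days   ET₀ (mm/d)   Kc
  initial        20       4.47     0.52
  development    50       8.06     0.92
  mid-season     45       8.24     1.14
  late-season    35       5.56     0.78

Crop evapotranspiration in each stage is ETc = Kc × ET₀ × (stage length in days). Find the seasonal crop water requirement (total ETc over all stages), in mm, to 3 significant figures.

992 mm

initial: 0.52 × 4.47 × 20 = 46.49 mm
development: 0.92 × 8.06 × 50 = 370.76 mm
mid-season: 1.14 × 8.24 × 45 = 422.71 mm
late-season: 0.78 × 5.56 × 35 = 151.79 mm
Seasonal total = 991.75 mm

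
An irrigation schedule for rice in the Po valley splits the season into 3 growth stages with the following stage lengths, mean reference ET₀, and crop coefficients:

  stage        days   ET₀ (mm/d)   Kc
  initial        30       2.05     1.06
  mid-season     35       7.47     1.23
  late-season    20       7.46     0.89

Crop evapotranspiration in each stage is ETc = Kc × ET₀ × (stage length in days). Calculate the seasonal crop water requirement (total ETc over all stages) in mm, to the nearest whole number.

520 mm

initial: 1.06 × 2.05 × 30 = 65.19 mm
mid-season: 1.23 × 7.47 × 35 = 321.58 mm
late-season: 0.89 × 7.46 × 20 = 132.79 mm
Seasonal total = 519.56 mm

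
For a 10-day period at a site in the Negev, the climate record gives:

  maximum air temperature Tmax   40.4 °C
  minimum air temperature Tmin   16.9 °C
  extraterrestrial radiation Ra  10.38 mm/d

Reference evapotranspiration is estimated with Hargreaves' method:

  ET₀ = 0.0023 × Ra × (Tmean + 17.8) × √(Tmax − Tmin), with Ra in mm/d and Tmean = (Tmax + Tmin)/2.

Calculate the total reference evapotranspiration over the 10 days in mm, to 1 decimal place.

53.8 mm

Tmean = (40.4 + 16.9)/2 = 28.65 °C
ET₀ = 0.0023 × 10.38 × (28.65 + 17.8) × √23.5 = 0.0023 × 10.38 × 46.45 × 4.8477 = 5.3758 mm/d
Over 10 days: 5.3758 × 10 = 53.758 mm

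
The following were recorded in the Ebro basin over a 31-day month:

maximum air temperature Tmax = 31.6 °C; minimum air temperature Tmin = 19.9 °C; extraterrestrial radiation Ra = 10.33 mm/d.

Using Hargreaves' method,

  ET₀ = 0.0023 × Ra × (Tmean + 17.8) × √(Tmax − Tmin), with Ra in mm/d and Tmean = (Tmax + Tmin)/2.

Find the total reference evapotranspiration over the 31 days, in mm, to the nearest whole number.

Tmean = (31.6 + 19.9)/2 = 25.75 °C
ET₀ = 0.0023 × 10.33 × (25.75 + 17.8) × √11.7 = 0.0023 × 10.33 × 43.55 × 3.4205 = 3.5392 mm/d
Over 31 days: 3.5392 × 31 = 109.715 mm

110 mm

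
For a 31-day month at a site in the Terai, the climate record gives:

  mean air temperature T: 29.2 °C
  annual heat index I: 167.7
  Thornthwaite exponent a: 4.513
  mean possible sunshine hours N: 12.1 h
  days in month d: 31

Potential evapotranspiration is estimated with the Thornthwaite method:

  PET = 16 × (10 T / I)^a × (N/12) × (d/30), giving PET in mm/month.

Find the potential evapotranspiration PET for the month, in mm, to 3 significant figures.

10T/I = 10 × 29.2 / 167.7 = 1.7412
(10T/I)^a = 1.7412^4.513 = 12.2166
Uncorrected PET = 16 × 12.2166 = 195.466 mm
Correction = (N/12)(d/30) = (12.1/12)(31/30) = 1.0419
PET = 195.466 × 1.0419 = 203.656 mm/month

204 mm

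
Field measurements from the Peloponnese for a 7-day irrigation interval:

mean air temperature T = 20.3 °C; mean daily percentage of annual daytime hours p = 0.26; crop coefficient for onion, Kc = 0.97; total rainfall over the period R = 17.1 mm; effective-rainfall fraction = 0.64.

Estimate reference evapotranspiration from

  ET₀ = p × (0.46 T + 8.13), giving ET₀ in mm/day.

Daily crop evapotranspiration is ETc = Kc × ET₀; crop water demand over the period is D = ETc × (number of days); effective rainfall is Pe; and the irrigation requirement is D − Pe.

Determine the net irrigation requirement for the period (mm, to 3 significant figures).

ET₀ = 0.26 × (0.46 × 20.3 + 8.13) = 0.26 × 17.468 = 4.5417 mm/d
ETc = Kc × ET₀ = 0.97 × 4.5417 = 4.4054 mm/d
Crop demand D = ETc × 7 d = 4.4054 × 7 = 30.838 mm
Pe = 0.64 × 17.1 = 10.944 mm
D − Pe = 30.838 − 10.944 = 19.894 mm

19.9 mm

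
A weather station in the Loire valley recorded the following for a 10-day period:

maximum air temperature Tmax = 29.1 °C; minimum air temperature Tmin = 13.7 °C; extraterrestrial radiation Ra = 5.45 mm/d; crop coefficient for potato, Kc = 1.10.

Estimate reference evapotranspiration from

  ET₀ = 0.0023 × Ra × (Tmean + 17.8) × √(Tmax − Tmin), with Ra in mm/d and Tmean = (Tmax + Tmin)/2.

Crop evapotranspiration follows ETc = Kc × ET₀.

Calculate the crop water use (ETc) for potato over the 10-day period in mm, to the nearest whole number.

21 mm

Tmean = (29.1 + 13.7)/2 = 21.40 °C
ET₀ = 0.0023 × 5.45 × (21.40 + 17.8) × √15.4 = 0.0023 × 5.45 × 39.20 × 3.9243 = 1.9283 mm/d
ETc = Kc × ET₀ = 1.10 × 1.9283 = 2.1211 mm/d
Over 10 days: 2.1211 × 10 = 21.211 mm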